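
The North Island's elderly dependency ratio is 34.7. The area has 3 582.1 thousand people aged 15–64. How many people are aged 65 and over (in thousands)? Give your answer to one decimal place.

Aged 65 and over: 1 243.0

Old-age dependency ratio = elderly / working-age × 100
34.7 = E / 3 582.1 × 100
⇒ 1 243.0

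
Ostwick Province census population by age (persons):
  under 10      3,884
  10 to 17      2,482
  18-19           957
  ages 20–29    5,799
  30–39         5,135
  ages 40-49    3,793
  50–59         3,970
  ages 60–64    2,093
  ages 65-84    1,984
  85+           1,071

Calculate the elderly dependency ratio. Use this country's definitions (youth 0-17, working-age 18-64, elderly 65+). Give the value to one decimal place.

0–17: 3,884 + 2,482 = 6,366
18–64: 957 + 5,799 + 5,135 + 3,793 + 3,970 + 2,093 = 21,747
65+: 1,984 + 1,071 = 3,055
Old-age dependency ratio = 3,055 / 21,747 × 100 = 14.0

Old-age dependency ratio: 14.0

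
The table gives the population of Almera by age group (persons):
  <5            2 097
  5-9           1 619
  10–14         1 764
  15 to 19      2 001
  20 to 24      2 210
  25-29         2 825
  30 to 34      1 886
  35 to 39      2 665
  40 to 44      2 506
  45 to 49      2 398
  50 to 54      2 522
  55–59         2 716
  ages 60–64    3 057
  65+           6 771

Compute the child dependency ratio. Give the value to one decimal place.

0–14: 2 097 + 1 619 + 1 764 = 5 480
15–64: 2 001 + 2 210 + 2 825 + 1 886 + 2 665 + 2 506 + 2 398 + 2 522 + 2 716 + 3 057 = 24 786
65+: 6 771
Youth dependency ratio = 5 480 / 24 786 × 100 = 22.1

Youth dependency ratio: 22.1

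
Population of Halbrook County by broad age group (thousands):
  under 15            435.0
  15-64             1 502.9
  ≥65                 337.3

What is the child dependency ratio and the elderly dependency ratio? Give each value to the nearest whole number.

Youth dependency ratio = 435.0 / 1 502.9 × 100 = 29
Old-age dependency ratio = 337.3 / 1 502.9 × 100 = 22

Youth dependency ratio: 29
Old-age dependency ratio: 22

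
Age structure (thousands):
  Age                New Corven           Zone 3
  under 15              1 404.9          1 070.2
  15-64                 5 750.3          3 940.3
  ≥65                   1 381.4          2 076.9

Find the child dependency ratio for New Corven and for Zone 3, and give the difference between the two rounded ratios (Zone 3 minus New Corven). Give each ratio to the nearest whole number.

New Corven: 24
Zone 3: 27
Difference: +3

New Corven: 1 404.9 / 5 750.3 × 100 = 24
Zone 3: 1 070.2 / 3 940.3 × 100 = 27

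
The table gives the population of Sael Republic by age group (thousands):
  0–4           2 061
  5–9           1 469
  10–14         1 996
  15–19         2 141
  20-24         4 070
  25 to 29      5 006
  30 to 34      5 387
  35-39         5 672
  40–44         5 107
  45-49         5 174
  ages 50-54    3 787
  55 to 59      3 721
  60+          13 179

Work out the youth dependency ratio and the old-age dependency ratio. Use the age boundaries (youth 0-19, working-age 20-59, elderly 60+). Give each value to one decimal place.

0–19: 2 061 + 1 469 + 1 996 + 2 141 = 7 667
20–59: 4 070 + 5 006 + 5 387 + 5 672 + 5 107 + 5 174 + 3 787 + 3 721 = 37 924
60+: 13 179
Youth dependency ratio = 7 667 / 37 924 × 100 = 20.2
Old-age dependency ratio = 13 179 / 37 924 × 100 = 34.8

Youth dependency ratio: 20.2
Old-age dependency ratio: 34.8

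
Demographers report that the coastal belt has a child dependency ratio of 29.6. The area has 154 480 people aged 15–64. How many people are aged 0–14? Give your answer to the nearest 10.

Youth dependency ratio = youth / working-age × 100
29.6 = Y / 154 480 × 100
⇒ 45 730

Aged 0–14: 45 730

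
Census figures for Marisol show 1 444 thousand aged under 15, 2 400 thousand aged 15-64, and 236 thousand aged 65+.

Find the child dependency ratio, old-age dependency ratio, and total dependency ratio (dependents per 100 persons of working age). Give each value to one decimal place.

Youth dependency ratio = 1 444 / 2 400 × 100 = 60.2
Old-age dependency ratio = 236 / 2 400 × 100 = 9.8
Total dependency ratio = (1 444 + 236) / 2 400 × 100 = 1 680 / 2 400 × 100 = 70.0

Youth dependency ratio: 60.2
Old-age dependency ratio: 9.8
Total dependency ratio: 70.0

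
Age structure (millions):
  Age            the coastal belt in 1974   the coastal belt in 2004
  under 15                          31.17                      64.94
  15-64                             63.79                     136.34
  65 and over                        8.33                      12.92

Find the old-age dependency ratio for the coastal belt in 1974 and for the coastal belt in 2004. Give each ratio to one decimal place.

the coastal belt in 1974: 13.1
the coastal belt in 2004: 9.5

the coastal belt in 1974: 8.33 / 63.79 × 100 = 13.1
the coastal belt in 2004: 12.92 / 136.34 × 100 = 9.5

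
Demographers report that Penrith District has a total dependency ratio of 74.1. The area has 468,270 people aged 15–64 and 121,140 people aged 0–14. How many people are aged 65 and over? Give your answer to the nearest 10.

Total dependency ratio = (youth + elderly) / working-age × 100
74.1 = (121,140 + E) / 468,270 × 100
⇒ 225,850

Aged 65 and over: 225,850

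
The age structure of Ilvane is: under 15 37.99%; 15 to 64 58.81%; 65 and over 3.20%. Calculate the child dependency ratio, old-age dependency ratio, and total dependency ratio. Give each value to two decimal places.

Youth dependency ratio: 64.60
Old-age dependency ratio: 5.44
Total dependency ratio: 70.04

Youth dependency ratio = 37.99 / 58.81 × 100 = 64.60
Old-age dependency ratio = 3.20 / 58.81 × 100 = 5.44
Total dependency ratio = (37.99 + 3.20) / 58.81 × 100 = 41.19 / 58.81 × 100 = 70.04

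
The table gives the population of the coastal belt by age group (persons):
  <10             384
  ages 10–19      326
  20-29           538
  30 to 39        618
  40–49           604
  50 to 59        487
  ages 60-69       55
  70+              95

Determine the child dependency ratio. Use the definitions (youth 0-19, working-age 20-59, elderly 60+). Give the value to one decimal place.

Youth dependency ratio: 31.6

0–19: 384 + 326 = 710
20–59: 538 + 618 + 604 + 487 = 2247
60+: 55 + 95 = 150
Youth dependency ratio = 710 / 2247 × 100 = 31.6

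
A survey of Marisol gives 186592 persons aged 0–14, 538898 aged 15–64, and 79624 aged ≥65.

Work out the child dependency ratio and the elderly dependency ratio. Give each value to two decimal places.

Youth dependency ratio: 34.62
Old-age dependency ratio: 14.78

Youth dependency ratio = 186592 / 538898 × 100 = 34.62
Old-age dependency ratio = 79624 / 538898 × 100 = 14.78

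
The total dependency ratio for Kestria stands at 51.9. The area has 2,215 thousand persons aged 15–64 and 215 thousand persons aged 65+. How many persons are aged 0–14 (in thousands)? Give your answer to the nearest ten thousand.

Aged 0–14: 930

Total dependency ratio = (youth + elderly) / working-age × 100
51.9 = (Y + 215) / 2,215 × 100
⇒ 930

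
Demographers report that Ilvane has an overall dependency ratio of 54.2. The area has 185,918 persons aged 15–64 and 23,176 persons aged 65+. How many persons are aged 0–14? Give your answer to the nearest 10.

Total dependency ratio = (youth + elderly) / working-age × 100
54.2 = (Y + 23,176) / 185,918 × 100
⇒ 77,590

Aged 0–14: 77,590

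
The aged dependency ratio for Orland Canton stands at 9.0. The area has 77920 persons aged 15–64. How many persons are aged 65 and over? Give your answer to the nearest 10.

Old-age dependency ratio = elderly / working-age × 100
9.0 = E / 77920 × 100
⇒ 7010

Aged 65 and over: 7010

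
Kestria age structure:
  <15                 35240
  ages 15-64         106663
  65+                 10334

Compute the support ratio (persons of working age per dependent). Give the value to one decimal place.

Support ratio: 2.3

Support ratio = 106663 / (35240 + 10334) = 106663 / 45574 = 2.3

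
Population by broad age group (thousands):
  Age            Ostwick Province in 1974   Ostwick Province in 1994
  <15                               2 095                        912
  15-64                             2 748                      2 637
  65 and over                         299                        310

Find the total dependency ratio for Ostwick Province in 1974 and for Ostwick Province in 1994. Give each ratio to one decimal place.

Ostwick Province in 1974: (2 095 + 299) / 2 748 × 100 = 2 394 / 2 748 × 100 = 87.1
Ostwick Province in 1994: (912 + 310) / 2 637 × 100 = 1 222 / 2 637 × 100 = 46.3

Ostwick Province in 1974: 87.1
Ostwick Province in 1994: 46.3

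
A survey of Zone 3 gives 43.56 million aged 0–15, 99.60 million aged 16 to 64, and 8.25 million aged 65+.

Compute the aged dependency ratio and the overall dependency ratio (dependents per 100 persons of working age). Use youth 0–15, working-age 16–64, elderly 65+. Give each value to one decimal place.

Old-age dependency ratio = 8.25 / 99.60 × 100 = 8.3
Total dependency ratio = (43.56 + 8.25) / 99.60 × 100 = 51.81 / 99.60 × 100 = 52.0

Old-age dependency ratio: 8.3
Total dependency ratio: 52.0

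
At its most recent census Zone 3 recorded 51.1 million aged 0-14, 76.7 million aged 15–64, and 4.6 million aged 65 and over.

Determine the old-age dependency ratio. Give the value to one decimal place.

Old-age dependency ratio = 4.6 / 76.7 × 100 = 6.0

Old-age dependency ratio: 6.0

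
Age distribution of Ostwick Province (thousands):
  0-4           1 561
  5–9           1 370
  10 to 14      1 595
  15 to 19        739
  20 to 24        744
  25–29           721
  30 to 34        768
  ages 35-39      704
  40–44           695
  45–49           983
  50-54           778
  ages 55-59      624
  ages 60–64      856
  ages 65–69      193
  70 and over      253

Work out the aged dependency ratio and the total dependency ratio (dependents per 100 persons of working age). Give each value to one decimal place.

0–14: 1 561 + 1 370 + 1 595 = 4 526
15–64: 739 + 744 + 721 + 768 + 704 + 695 + 983 + 778 + 624 + 856 = 7 612
65+: 193 + 253 = 446
Old-age dependency ratio = 446 / 7 612 × 100 = 5.9
Total dependency ratio = (4 526 + 446) / 7 612 × 100 = 4 972 / 7 612 × 100 = 65.3

Old-age dependency ratio: 5.9
Total dependency ratio: 65.3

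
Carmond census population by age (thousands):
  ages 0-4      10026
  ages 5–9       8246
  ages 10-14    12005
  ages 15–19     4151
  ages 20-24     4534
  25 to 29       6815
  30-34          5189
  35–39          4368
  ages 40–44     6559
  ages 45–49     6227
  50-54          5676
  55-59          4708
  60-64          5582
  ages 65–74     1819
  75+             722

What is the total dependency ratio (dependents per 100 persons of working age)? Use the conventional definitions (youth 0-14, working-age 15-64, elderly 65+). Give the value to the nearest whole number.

0–14: 10026 + 8246 + 12005 = 30277
15–64: 4151 + 4534 + 6815 + 5189 + 4368 + 6559 + 6227 + 5676 + 4708 + 5582 = 53809
65+: 1819 + 722 = 2541
Total dependency ratio = (30277 + 2541) / 53809 × 100 = 32818 / 53809 × 100 = 61

Total dependency ratio: 61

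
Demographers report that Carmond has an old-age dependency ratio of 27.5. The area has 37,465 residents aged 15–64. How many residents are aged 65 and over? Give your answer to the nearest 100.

Old-age dependency ratio = elderly / working-age × 100
27.5 = E / 37,465 × 100
⇒ 10,300

Aged 65 and over: 10,300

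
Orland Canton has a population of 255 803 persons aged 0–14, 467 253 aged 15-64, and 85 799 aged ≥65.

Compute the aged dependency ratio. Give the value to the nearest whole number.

Old-age dependency ratio = 85 799 / 467 253 × 100 = 18

Old-age dependency ratio: 18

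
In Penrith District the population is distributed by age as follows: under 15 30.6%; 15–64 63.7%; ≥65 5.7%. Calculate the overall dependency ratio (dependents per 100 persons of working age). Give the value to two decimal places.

Total dependency ratio = (30.6 + 5.7) / 63.7 × 100 = 36.3 / 63.7 × 100 = 56.99

Total dependency ratio: 56.99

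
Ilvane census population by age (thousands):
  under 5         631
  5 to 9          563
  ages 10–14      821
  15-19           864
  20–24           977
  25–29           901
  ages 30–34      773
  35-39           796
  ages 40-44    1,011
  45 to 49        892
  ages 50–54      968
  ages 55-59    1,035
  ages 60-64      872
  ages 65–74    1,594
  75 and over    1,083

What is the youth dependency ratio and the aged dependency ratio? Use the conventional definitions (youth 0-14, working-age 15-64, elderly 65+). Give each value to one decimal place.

Youth dependency ratio: 22.2
Old-age dependency ratio: 29.5

0–14: 631 + 563 + 821 = 2,015
15–64: 864 + 977 + 901 + 773 + 796 + 1,011 + 892 + 968 + 1,035 + 872 = 9,089
65+: 1,594 + 1,083 = 2,677
Youth dependency ratio = 2,015 / 9,089 × 100 = 22.2
Old-age dependency ratio = 2,677 / 9,089 × 100 = 29.5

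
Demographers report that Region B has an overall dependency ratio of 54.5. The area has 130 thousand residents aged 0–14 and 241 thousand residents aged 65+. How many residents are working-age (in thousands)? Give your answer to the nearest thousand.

Working-age: 681

Total dependency ratio = (youth + elderly) / working-age × 100
54.5 = (130 + 241) / W × 100
⇒ 681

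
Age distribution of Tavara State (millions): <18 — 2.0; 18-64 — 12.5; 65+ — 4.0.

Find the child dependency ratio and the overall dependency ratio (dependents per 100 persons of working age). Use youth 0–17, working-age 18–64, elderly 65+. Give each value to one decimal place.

Youth dependency ratio: 16.0
Total dependency ratio: 48.0

Youth dependency ratio = 2.0 / 12.5 × 100 = 16.0
Total dependency ratio = (2.0 + 4.0) / 12.5 × 100 = 6.0 / 12.5 × 100 = 48.0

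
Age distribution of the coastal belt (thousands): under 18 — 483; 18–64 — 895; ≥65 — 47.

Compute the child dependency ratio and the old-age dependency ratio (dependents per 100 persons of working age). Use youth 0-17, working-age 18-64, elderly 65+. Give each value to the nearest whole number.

Youth dependency ratio: 54
Old-age dependency ratio: 5

Youth dependency ratio = 483 / 895 × 100 = 54
Old-age dependency ratio = 47 / 895 × 100 = 5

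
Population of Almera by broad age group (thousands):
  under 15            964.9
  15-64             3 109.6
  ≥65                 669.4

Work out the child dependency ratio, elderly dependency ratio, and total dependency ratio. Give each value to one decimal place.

Youth dependency ratio = 964.9 / 3 109.6 × 100 = 31.0
Old-age dependency ratio = 669.4 / 3 109.6 × 100 = 21.5
Total dependency ratio = (964.9 + 669.4) / 3 109.6 × 100 = 1 634.3 / 3 109.6 × 100 = 52.6

Youth dependency ratio: 31.0
Old-age dependency ratio: 21.5
Total dependency ratio: 52.6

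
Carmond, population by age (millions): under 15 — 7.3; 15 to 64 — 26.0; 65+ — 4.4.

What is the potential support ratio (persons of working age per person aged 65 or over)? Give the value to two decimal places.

Potential support ratio: 5.91

Potential support ratio = 26.0 / 4.4 = 5.91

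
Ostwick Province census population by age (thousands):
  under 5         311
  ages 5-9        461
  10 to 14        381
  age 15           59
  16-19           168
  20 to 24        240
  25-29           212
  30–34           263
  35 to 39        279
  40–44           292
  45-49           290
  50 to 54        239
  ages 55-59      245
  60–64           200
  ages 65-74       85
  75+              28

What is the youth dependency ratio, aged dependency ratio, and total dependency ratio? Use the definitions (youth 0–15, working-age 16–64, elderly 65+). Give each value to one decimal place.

0–15: 311 + 461 + 381 + 59 = 1,212
16–64: 168 + 240 + 212 + 263 + 279 + 292 + 290 + 239 + 245 + 200 = 2,428
65+: 85 + 28 = 113
Youth dependency ratio = 1,212 / 2,428 × 100 = 49.9
Old-age dependency ratio = 113 / 2,428 × 100 = 4.7
Total dependency ratio = (1,212 + 113) / 2,428 × 100 = 1,325 / 2,428 × 100 = 54.6

Youth dependency ratio: 49.9
Old-age dependency ratio: 4.7
Total dependency ratio: 54.6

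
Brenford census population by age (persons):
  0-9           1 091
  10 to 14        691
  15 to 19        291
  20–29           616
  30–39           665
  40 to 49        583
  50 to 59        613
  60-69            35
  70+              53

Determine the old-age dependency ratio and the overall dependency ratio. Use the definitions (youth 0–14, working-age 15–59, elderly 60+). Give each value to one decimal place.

Old-age dependency ratio: 3.2
Total dependency ratio: 67.6

0–14: 1 091 + 691 = 1 782
15–59: 291 + 616 + 665 + 583 + 613 = 2 768
60+: 35 + 53 = 88
Old-age dependency ratio = 88 / 2 768 × 100 = 3.2
Total dependency ratio = (1 782 + 88) / 2 768 × 100 = 1 870 / 2 768 × 100 = 67.6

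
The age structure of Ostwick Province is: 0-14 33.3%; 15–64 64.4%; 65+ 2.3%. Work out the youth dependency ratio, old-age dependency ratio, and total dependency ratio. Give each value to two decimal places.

Youth dependency ratio = 33.3 / 64.4 × 100 = 51.71
Old-age dependency ratio = 2.3 / 64.4 × 100 = 3.57
Total dependency ratio = (33.3 + 2.3) / 64.4 × 100 = 35.6 / 64.4 × 100 = 55.28

Youth dependency ratio: 51.71
Old-age dependency ratio: 3.57
Total dependency ratio: 55.28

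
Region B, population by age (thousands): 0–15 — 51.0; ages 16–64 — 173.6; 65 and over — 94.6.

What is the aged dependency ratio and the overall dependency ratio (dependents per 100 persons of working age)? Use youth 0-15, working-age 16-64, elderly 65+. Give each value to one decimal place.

Old-age dependency ratio = 94.6 / 173.6 × 100 = 54.5
Total dependency ratio = (51.0 + 94.6) / 173.6 × 100 = 145.6 / 173.6 × 100 = 83.9

Old-age dependency ratio: 54.5
Total dependency ratio: 83.9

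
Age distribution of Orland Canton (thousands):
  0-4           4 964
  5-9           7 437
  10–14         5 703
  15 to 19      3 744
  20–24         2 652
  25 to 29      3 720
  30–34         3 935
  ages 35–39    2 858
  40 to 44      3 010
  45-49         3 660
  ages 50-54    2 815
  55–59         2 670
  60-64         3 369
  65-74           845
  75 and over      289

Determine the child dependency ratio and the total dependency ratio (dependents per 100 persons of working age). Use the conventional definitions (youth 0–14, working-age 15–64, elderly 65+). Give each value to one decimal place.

0–14: 4 964 + 7 437 + 5 703 = 18 104
15–64: 3 744 + 2 652 + 3 720 + 3 935 + 2 858 + 3 010 + 3 660 + 2 815 + 2 670 + 3 369 = 32 433
65+: 845 + 289 = 1 134
Youth dependency ratio = 18 104 / 32 433 × 100 = 55.8
Total dependency ratio = (18 104 + 1 134) / 32 433 × 100 = 19 238 / 32 433 × 100 = 59.3

Youth dependency ratio: 55.8
Total dependency ratio: 59.3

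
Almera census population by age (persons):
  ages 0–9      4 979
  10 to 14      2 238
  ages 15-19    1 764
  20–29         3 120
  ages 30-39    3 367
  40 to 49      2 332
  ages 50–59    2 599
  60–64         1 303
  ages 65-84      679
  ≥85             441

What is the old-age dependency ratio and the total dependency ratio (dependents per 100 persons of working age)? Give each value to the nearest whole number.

Old-age dependency ratio: 8
Total dependency ratio: 58

0–14: 4 979 + 2 238 = 7 217
15–64: 1 764 + 3 120 + 3 367 + 2 332 + 2 599 + 1 303 = 14 485
65+: 679 + 441 = 1 120
Old-age dependency ratio = 1 120 / 14 485 × 100 = 8
Total dependency ratio = (7 217 + 1 120) / 14 485 × 100 = 8 337 / 14 485 × 100 = 58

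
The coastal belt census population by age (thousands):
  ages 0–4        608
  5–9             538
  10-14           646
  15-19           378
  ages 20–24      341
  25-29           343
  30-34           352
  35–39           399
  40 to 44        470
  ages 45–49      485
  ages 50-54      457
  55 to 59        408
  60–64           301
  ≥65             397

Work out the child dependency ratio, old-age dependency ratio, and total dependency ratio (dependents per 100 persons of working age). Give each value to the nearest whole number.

0–14: 608 + 538 + 646 = 1792
15–64: 378 + 341 + 343 + 352 + 399 + 470 + 485 + 457 + 408 + 301 = 3934
65+: 397
Youth dependency ratio = 1792 / 3934 × 100 = 46
Old-age dependency ratio = 397 / 3934 × 100 = 10
Total dependency ratio = (1792 + 397) / 3934 × 100 = 2189 / 3934 × 100 = 56

Youth dependency ratio: 46
Old-age dependency ratio: 10
Total dependency ratio: 56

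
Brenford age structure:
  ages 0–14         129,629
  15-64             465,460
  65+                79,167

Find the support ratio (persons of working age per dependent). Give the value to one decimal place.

Support ratio = 465,460 / (129,629 + 79,167) = 465,460 / 208,796 = 2.2

Support ratio: 2.2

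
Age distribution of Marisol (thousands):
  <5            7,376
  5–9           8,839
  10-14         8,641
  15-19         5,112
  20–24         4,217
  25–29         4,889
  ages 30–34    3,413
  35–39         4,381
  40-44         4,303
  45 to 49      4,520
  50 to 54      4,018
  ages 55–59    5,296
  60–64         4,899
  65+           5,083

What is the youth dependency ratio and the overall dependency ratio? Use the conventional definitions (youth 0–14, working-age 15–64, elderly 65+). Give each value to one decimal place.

0–14: 7,376 + 8,839 + 8,641 = 24,856
15–64: 5,112 + 4,217 + 4,889 + 3,413 + 4,381 + 4,303 + 4,520 + 4,018 + 5,296 + 4,899 = 45,048
65+: 5,083
Youth dependency ratio = 24,856 / 45,048 × 100 = 55.2
Total dependency ratio = (24,856 + 5,083) / 45,048 × 100 = 29,939 / 45,048 × 100 = 66.5

Youth dependency ratio: 55.2
Total dependency ratio: 66.5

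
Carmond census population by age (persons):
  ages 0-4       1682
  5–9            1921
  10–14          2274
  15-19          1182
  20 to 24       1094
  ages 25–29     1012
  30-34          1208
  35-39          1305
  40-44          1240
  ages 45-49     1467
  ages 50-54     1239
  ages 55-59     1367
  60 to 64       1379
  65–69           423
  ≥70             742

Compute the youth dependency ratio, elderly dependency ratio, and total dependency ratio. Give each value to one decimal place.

0–14: 1682 + 1921 + 2274 = 5877
15–64: 1182 + 1094 + 1012 + 1208 + 1305 + 1240 + 1467 + 1239 + 1367 + 1379 = 12493
65+: 423 + 742 = 1165
Youth dependency ratio = 5877 / 12493 × 100 = 47.0
Old-age dependency ratio = 1165 / 12493 × 100 = 9.3
Total dependency ratio = (5877 + 1165) / 12493 × 100 = 7042 / 12493 × 100 = 56.4

Youth dependency ratio: 47.0
Old-age dependency ratio: 9.3
Total dependency ratio: 56.4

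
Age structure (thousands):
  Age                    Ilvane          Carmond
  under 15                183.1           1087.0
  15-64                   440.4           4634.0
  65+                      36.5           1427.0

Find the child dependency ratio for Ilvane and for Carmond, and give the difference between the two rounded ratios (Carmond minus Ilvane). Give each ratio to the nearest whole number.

Ilvane: 183.1 / 440.4 × 100 = 42
Carmond: 1087.0 / 4634.0 × 100 = 23

Ilvane: 42
Carmond: 23
Difference: -19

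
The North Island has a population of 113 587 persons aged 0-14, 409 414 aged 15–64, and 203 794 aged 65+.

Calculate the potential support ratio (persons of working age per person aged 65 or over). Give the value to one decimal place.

Potential support ratio: 2.0

Potential support ratio = 409 414 / 203 794 = 2.0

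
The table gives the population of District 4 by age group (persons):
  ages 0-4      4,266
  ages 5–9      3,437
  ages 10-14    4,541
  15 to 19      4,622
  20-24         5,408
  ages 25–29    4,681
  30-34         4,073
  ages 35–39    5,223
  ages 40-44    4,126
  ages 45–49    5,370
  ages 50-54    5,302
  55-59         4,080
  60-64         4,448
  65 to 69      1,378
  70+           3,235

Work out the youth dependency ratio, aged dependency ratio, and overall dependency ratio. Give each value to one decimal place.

Youth dependency ratio: 25.9
Old-age dependency ratio: 9.7
Total dependency ratio: 35.6

0–14: 4,266 + 3,437 + 4,541 = 12,244
15–64: 4,622 + 5,408 + 4,681 + 4,073 + 5,223 + 4,126 + 5,370 + 5,302 + 4,080 + 4,448 = 47,333
65+: 1,378 + 3,235 = 4,613
Youth dependency ratio = 12,244 / 47,333 × 100 = 25.9
Old-age dependency ratio = 4,613 / 47,333 × 100 = 9.7
Total dependency ratio = (12,244 + 4,613) / 47,333 × 100 = 16,857 / 47,333 × 100 = 35.6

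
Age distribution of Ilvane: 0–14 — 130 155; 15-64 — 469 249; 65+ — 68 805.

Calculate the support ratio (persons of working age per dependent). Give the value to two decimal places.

Support ratio = 469 249 / (130 155 + 68 805) = 469 249 / 198 960 = 2.36

Support ratio: 2.36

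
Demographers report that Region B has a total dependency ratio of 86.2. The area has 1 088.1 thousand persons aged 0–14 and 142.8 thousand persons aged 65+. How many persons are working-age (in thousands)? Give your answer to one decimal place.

Total dependency ratio = (youth + elderly) / working-age × 100
86.2 = (1 088.1 + 142.8) / W × 100
⇒ 1 428.0

Working-age: 1 428.0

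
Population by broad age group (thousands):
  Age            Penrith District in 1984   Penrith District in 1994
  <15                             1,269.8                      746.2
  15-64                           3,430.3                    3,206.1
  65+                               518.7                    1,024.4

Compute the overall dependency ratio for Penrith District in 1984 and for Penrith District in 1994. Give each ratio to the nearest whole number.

Penrith District in 1984: (1,269.8 + 518.7) / 3,430.3 × 100 = 1,788.5 / 3,430.3 × 100 = 52
Penrith District in 1994: (746.2 + 1,024.4) / 3,206.1 × 100 = 1,770.6 / 3,206.1 × 100 = 55

Penrith District in 1984: 52
Penrith District in 1994: 55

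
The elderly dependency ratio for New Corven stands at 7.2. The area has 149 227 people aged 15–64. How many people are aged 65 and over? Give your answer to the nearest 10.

Old-age dependency ratio = elderly / working-age × 100
7.2 = E / 149 227 × 100
⇒ 10 740

Aged 65 and over: 10 740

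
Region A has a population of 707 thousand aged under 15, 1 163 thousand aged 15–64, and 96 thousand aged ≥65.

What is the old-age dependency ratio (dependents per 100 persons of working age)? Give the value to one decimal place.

Old-age dependency ratio = 96 / 1 163 × 100 = 8.3

Old-age dependency ratio: 8.3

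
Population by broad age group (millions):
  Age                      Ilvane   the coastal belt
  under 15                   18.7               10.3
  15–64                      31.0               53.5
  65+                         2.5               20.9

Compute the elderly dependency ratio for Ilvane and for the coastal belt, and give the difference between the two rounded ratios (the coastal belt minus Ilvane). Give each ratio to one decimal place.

Ilvane: 8.1
the coastal belt: 39.1
Difference: +31.0

Ilvane: 2.5 / 31.0 × 100 = 8.1
the coastal belt: 20.9 / 53.5 × 100 = 39.1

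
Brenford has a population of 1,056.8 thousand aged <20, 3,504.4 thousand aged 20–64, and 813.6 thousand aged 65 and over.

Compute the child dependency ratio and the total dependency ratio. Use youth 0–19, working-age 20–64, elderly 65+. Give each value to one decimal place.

Youth dependency ratio: 30.2
Total dependency ratio: 53.4

Youth dependency ratio = 1,056.8 / 3,504.4 × 100 = 30.2
Total dependency ratio = (1,056.8 + 813.6) / 3,504.4 × 100 = 1,870.4 / 3,504.4 × 100 = 53.4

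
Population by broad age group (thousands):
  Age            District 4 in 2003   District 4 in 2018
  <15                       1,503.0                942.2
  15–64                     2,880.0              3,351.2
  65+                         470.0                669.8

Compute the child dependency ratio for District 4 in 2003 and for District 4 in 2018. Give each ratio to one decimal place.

District 4 in 2003: 1,503.0 / 2,880.0 × 100 = 52.2
District 4 in 2018: 942.2 / 3,351.2 × 100 = 28.1

District 4 in 2003: 52.2
District 4 in 2018: 28.1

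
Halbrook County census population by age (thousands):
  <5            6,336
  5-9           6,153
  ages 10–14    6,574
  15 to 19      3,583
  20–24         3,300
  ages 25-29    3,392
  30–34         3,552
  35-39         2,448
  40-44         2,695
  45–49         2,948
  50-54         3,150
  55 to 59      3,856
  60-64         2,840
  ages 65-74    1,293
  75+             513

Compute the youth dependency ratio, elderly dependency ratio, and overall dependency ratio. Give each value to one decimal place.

0–14: 6,336 + 6,153 + 6,574 = 19,063
15–64: 3,583 + 3,300 + 3,392 + 3,552 + 2,448 + 2,695 + 2,948 + 3,150 + 3,856 + 2,840 = 31,764
65+: 1,293 + 513 = 1,806
Youth dependency ratio = 19,063 / 31,764 × 100 = 60.0
Old-age dependency ratio = 1,806 / 31,764 × 100 = 5.7
Total dependency ratio = (19,063 + 1,806) / 31,764 × 100 = 20,869 / 31,764 × 100 = 65.7

Youth dependency ratio: 60.0
Old-age dependency ratio: 5.7
Total dependency ratio: 65.7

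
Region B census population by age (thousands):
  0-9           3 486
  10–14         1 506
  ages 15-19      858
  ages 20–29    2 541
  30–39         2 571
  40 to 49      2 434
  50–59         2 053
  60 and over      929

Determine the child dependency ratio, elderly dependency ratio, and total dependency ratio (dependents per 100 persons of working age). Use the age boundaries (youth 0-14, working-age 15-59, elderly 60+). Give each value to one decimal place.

Youth dependency ratio: 47.7
Old-age dependency ratio: 8.9
Total dependency ratio: 56.6

0–14: 3 486 + 1 506 = 4 992
15–59: 858 + 2 541 + 2 571 + 2 434 + 2 053 = 10 457
60+: 929
Youth dependency ratio = 4 992 / 10 457 × 100 = 47.7
Old-age dependency ratio = 929 / 10 457 × 100 = 8.9
Total dependency ratio = (4 992 + 929) / 10 457 × 100 = 5 921 / 10 457 × 100 = 56.6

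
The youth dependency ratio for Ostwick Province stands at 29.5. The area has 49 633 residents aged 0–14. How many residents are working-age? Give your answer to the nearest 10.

Working-age: 168 250

Youth dependency ratio = youth / working-age × 100
29.5 = 49 633 / W × 100
⇒ 168 250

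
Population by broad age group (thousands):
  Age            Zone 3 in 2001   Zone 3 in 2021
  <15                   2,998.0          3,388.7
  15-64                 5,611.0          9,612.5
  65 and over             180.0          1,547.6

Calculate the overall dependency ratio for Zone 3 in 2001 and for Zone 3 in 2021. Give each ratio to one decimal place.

Zone 3 in 2001: 56.6
Zone 3 in 2021: 51.4

Zone 3 in 2001: (2,998.0 + 180.0) / 5,611.0 × 100 = 3,178.0 / 5,611.0 × 100 = 56.6
Zone 3 in 2021: (3,388.7 + 1,547.6) / 9,612.5 × 100 = 4,936.3 / 9,612.5 × 100 = 51.4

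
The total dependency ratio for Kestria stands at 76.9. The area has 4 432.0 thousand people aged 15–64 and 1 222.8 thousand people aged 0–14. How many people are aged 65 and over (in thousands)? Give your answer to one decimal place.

Total dependency ratio = (youth + elderly) / working-age × 100
76.9 = (1 222.8 + E) / 4 432.0 × 100
⇒ 2 185.4

Aged 65 and over: 2 185.4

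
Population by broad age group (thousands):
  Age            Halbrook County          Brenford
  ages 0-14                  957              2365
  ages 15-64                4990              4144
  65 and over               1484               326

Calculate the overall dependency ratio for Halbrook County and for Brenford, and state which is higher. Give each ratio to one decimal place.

Halbrook County: 48.9
Brenford: 64.9
Higher: Brenford

Halbrook County: (957 + 1484) / 4990 × 100 = 2441 / 4990 × 100 = 48.9
Brenford: (2365 + 326) / 4144 × 100 = 2691 / 4144 × 100 = 64.9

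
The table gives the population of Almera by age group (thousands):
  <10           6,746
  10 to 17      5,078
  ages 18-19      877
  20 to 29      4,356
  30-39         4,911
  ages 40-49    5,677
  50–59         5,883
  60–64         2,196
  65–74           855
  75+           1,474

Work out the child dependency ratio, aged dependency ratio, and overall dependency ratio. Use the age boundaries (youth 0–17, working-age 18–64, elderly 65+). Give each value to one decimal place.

Youth dependency ratio: 49.5
Old-age dependency ratio: 9.7
Total dependency ratio: 59.2

0–17: 6,746 + 5,078 = 11,824
18–64: 877 + 4,356 + 4,911 + 5,677 + 5,883 + 2,196 = 23,900
65+: 855 + 1,474 = 2,329
Youth dependency ratio = 11,824 / 23,900 × 100 = 49.5
Old-age dependency ratio = 2,329 / 23,900 × 100 = 9.7
Total dependency ratio = (11,824 + 2,329) / 23,900 × 100 = 14,153 / 23,900 × 100 = 59.2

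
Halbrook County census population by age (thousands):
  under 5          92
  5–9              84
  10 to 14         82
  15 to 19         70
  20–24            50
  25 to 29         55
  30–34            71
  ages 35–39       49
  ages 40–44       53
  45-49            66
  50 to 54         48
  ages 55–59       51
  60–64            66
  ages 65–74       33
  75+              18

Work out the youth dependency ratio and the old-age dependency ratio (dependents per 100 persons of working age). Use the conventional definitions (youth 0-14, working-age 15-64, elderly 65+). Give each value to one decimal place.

0–14: 92 + 84 + 82 = 258
15–64: 70 + 50 + 55 + 71 + 49 + 53 + 66 + 48 + 51 + 66 = 579
65+: 33 + 18 = 51
Youth dependency ratio = 258 / 579 × 100 = 44.6
Old-age dependency ratio = 51 / 579 × 100 = 8.8

Youth dependency ratio: 44.6
Old-age dependency ratio: 8.8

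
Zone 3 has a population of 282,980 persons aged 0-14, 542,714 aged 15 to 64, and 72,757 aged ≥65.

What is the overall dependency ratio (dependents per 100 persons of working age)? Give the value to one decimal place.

Total dependency ratio: 65.5

Total dependency ratio = (282,980 + 72,757) / 542,714 × 100 = 355,737 / 542,714 × 100 = 65.5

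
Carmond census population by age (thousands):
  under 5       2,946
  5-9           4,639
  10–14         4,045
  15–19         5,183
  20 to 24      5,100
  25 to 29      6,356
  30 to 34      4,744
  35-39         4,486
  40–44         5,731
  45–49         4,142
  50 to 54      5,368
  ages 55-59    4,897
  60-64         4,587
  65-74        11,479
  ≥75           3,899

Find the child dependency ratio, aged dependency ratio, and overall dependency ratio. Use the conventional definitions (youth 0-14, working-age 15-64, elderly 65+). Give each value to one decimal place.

0–14: 2,946 + 4,639 + 4,045 = 11,630
15–64: 5,183 + 5,100 + 6,356 + 4,744 + 4,486 + 5,731 + 4,142 + 5,368 + 4,897 + 4,587 = 50,594
65+: 11,479 + 3,899 = 15,378
Youth dependency ratio = 11,630 / 50,594 × 100 = 23.0
Old-age dependency ratio = 15,378 / 50,594 × 100 = 30.4
Total dependency ratio = (11,630 + 15,378) / 50,594 × 100 = 27,008 / 50,594 × 100 = 53.4

Youth dependency ratio: 23.0
Old-age dependency ratio: 30.4
Total dependency ratio: 53.4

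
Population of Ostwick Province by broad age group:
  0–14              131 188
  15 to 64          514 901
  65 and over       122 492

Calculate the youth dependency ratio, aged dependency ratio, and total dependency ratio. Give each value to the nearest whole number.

Youth dependency ratio = 131 188 / 514 901 × 100 = 25
Old-age dependency ratio = 122 492 / 514 901 × 100 = 24
Total dependency ratio = (131 188 + 122 492) / 514 901 × 100 = 253 680 / 514 901 × 100 = 49

Youth dependency ratio: 25
Old-age dependency ratio: 24
Total dependency ratio: 49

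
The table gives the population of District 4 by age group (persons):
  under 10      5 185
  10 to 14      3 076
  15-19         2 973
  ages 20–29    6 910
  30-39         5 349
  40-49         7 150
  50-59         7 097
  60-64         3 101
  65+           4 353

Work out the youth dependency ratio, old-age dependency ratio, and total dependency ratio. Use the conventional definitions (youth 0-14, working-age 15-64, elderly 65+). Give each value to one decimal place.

Youth dependency ratio: 25.4
Old-age dependency ratio: 13.4
Total dependency ratio: 38.7

0–14: 5 185 + 3 076 = 8 261
15–64: 2 973 + 6 910 + 5 349 + 7 150 + 7 097 + 3 101 = 32 580
65+: 4 353
Youth dependency ratio = 8 261 / 32 580 × 100 = 25.4
Old-age dependency ratio = 4 353 / 32 580 × 100 = 13.4
Total dependency ratio = (8 261 + 4 353) / 32 580 × 100 = 12 614 / 32 580 × 100 = 38.7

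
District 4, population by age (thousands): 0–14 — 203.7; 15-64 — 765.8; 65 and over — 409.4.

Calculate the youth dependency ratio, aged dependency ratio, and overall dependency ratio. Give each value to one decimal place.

Youth dependency ratio: 26.6
Old-age dependency ratio: 53.5
Total dependency ratio: 80.1

Youth dependency ratio = 203.7 / 765.8 × 100 = 26.6
Old-age dependency ratio = 409.4 / 765.8 × 100 = 53.5
Total dependency ratio = (203.7 + 409.4) / 765.8 × 100 = 613.1 / 765.8 × 100 = 80.1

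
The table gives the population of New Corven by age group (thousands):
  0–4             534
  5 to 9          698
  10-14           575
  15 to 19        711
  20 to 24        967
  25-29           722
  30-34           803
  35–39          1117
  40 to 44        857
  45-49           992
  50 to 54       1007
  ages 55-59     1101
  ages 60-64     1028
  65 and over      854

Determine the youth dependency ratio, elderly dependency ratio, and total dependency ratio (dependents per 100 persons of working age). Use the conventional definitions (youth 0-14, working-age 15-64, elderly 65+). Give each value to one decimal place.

Youth dependency ratio: 19.4
Old-age dependency ratio: 9.2
Total dependency ratio: 28.6

0–14: 534 + 698 + 575 = 1807
15–64: 711 + 967 + 722 + 803 + 1117 + 857 + 992 + 1007 + 1101 + 1028 = 9305
65+: 854
Youth dependency ratio = 1807 / 9305 × 100 = 19.4
Old-age dependency ratio = 854 / 9305 × 100 = 9.2
Total dependency ratio = (1807 + 854) / 9305 × 100 = 2661 / 9305 × 100 = 28.6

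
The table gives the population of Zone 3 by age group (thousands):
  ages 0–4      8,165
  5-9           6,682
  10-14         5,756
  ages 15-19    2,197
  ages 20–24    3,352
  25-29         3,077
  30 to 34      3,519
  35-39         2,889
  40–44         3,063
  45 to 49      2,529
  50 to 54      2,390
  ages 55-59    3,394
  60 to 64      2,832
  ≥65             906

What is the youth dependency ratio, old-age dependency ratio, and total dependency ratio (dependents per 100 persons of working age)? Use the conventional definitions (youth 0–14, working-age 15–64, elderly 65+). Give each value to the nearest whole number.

0–14: 8,165 + 6,682 + 5,756 = 20,603
15–64: 2,197 + 3,352 + 3,077 + 3,519 + 2,889 + 3,063 + 2,529 + 2,390 + 3,394 + 2,832 = 29,242
65+: 906
Youth dependency ratio = 20,603 / 29,242 × 100 = 70
Old-age dependency ratio = 906 / 29,242 × 100 = 3
Total dependency ratio = (20,603 + 906) / 29,242 × 100 = 21,509 / 29,242 × 100 = 74

Youth dependency ratio: 70
Old-age dependency ratio: 3
Total dependency ratio: 74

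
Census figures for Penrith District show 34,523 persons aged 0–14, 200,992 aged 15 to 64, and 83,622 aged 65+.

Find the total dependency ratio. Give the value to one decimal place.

Total dependency ratio = (34,523 + 83,622) / 200,992 × 100 = 118,145 / 200,992 × 100 = 58.8

Total dependency ratio: 58.8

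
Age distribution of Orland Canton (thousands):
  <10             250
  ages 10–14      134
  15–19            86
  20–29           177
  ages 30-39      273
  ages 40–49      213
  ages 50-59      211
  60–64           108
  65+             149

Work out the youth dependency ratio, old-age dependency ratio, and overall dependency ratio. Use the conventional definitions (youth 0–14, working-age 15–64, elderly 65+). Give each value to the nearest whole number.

0–14: 250 + 134 = 384
15–64: 86 + 177 + 273 + 213 + 211 + 108 = 1068
65+: 149
Youth dependency ratio = 384 / 1068 × 100 = 36
Old-age dependency ratio = 149 / 1068 × 100 = 14
Total dependency ratio = (384 + 149) / 1068 × 100 = 533 / 1068 × 100 = 50

Youth dependency ratio: 36
Old-age dependency ratio: 14
Total dependency ratio: 50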